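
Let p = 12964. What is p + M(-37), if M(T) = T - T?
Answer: 12964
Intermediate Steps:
M(T) = 0
p + M(-37) = 12964 + 0 = 12964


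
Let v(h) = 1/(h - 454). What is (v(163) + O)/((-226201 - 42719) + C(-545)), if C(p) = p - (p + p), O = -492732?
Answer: 143385013/78097125 ≈ 1.8360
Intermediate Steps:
v(h) = 1/(-454 + h)
C(p) = -p (C(p) = p - 2*p = -p)
(v(163) + O)/((-226201 - 42719) + C(-545)) = (1/(-454 + 163) - 492732)/((-226201 - 42719) - 1*(-545)) = (1/(-291) - 492732)/(-268920 + 545) = (-1/291 - 492732)/(-268375) = -143385013/291*(-1/268375) = 143385013/78097125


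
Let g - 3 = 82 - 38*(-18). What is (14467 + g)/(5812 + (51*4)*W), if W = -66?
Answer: -3809/1913 ≈ -1.9911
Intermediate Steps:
g = 769 (g = 3 + (82 - 38*(-18)) = 3 + (82 + 684) = 3 + 766 = 769)
(14467 + g)/(5812 + (51*4)*W) = (14467 + 769)/(5812 + (51*4)*(-66)) = 15236/(5812 + 204*(-66)) = 15236/(5812 - 13464) = 15236/(-7652) = 15236*(-1/7652) = -3809/1913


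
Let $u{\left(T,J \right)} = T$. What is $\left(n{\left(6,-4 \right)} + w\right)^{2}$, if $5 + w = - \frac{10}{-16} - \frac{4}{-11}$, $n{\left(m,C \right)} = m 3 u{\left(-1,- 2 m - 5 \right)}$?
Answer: $\frac{3751969}{7744} \approx 484.5$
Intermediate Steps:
$n{\left(m,C \right)} = - 3 m$ ($n{\left(m,C \right)} = m 3 \left(-1\right) = 3 m \left(-1\right) = - 3 m$)
$w = - \frac{353}{88}$ ($w = -5 - \left(- \frac{5}{8} - \frac{4}{11}\right) = -5 - - \frac{87}{88} = -5 + \left(\frac{5}{8} + \frac{4}{11}\right) = -5 + \frac{87}{88} = - \frac{353}{88} \approx -4.0114$)
$\left(n{\left(6,-4 \right)} + w\right)^{2} = \left(\left(-3\right) 6 - \frac{353}{88}\right)^{2} = \left(-18 - \frac{353}{88}\right)^{2} = \left(- \frac{1937}{88}\right)^{2} = \frac{3751969}{7744}$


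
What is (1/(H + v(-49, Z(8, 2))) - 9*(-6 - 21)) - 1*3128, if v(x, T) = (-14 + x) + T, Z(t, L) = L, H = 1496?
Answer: -4139974/1435 ≈ -2885.0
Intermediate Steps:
v(x, T) = -14 + T + x
(1/(H + v(-49, Z(8, 2))) - 9*(-6 - 21)) - 1*3128 = (1/(1496 + (-14 + 2 - 49)) - 9*(-6 - 21)) - 1*3128 = (1/(1496 - 61) - 9*(-27)) - 3128 = (1/1435 - 1*(-243)) - 3128 = (1/1435 + 243) - 3128 = 348706/1435 - 3128 = -4139974/1435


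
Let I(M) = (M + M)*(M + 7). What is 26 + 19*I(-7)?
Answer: 26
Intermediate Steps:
I(M) = 2*M*(7 + M) (I(M) = (2*M)*(7 + M) = 2*M*(7 + M))
26 + 19*I(-7) = 26 + 19*(2*(-7)*(7 - 7)) = 26 + 19*(2*(-7)*0) = 26 + 19*0 = 26 + 0 = 26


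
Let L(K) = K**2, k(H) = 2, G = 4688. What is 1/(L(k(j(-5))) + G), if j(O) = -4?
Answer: 1/4692 ≈ 0.00021313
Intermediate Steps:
1/(L(k(j(-5))) + G) = 1/(2**2 + 4688) = 1/(4 + 4688) = 1/4692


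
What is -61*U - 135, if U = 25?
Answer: -1660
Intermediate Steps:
-61*U - 135 = -61*25 - 135 = -1525 - 135 = -1660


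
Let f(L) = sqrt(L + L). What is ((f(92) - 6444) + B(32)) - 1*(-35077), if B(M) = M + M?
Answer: 28697 + 2*sqrt(46) ≈ 28711.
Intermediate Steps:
f(L) = sqrt(2)*sqrt(L) (f(L) = sqrt(2*L) = sqrt(2)*sqrt(L))
B(M) = 2*M
((f(92) - 6444) + B(32)) - 1*(-35077) = ((sqrt(2)*sqrt(92) - 6444) + 2*32) - 1*(-35077) = ((sqrt(2)*(2*sqrt(23)) - 6444) + 64) + 35077 = ((2*sqrt(46) - 6444) + 64) + 35077 = ((-6444 + 2*sqrt(46)) + 64) + 35077 = (-6380 + 2*sqrt(46)) + 35077 = 28697 + 2*sqrt(46)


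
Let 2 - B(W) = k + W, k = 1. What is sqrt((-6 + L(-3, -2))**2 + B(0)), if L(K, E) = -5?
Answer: sqrt(122) ≈ 11.045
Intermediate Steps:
B(W) = 1 - W (B(W) = 2 - (1 + W) = 2 + (-1 - W) = 1 - W)
sqrt((-6 + L(-3, -2))**2 + B(0)) = sqrt((-6 - 5)**2 + (1 - 1*0)) = sqrt((-11)**2 + (1 + 0)) = sqrt(121 + 1) = sqrt(122)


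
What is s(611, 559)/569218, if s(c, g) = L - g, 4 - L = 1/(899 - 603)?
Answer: -12637/12960656 ≈ -0.00097503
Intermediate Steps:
L = 1183/296 (L = 4 - 1/(899 - 603) = 4 - 1/296 = 1183/296 ≈ 3.9966)
s(c, g) = 1183/296 - g
s(611, 559)/569218 = (1183/296 - 1*559)/569218 = (1183/296 - 559)*(1/569218) = -164281/296*1/569218 = -12637/12960656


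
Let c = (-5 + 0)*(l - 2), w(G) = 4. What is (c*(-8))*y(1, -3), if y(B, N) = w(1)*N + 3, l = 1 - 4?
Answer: 1800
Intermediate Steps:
l = -3
y(B, N) = 3 + 4*N (y(B, N) = 4*N + 3 = 3 + 4*N)
c = 25 (c = (-5 + 0)*(-3 - 2) = -5*(-5) = 25)
(c*(-8))*y(1, -3) = (25*(-8))*(3 + 4*(-3)) = -200*(3 - 12) = -200*(-9) = 1800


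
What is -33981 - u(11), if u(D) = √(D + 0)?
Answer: -33981 - √11 ≈ -33984.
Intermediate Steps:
u(D) = √D
-33981 - u(11) = -33981 - √11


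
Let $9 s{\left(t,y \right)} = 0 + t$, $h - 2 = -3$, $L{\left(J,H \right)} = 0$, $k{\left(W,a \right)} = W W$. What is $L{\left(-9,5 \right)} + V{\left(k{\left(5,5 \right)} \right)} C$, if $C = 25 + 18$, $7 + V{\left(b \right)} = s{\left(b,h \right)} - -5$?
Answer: $\frac{301}{9} \approx 33.444$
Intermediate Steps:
$k{\left(W,a \right)} = W^{2}$
$h = -1$ ($h = 2 - 3 = -1$)
$s{\left(t,y \right)} = \frac{t}{9}$ ($s{\left(t,y \right)} = \frac{0 + t}{9} = \frac{t}{9}$)
$V{\left(b \right)} = -2 + \frac{b}{9}$ ($V{\left(b \right)} = -7 + \left(\frac{b}{9} - -5\right) = -7 + \left(\frac{b}{9} + 5\right) = -7 + \left(5 + \frac{b}{9}\right) = -2 + \frac{b}{9}$)
$C = 43$
$L{\left(-9,5 \right)} + V{\left(k{\left(5,5 \right)} \right)} C = 0 + \left(-2 + \frac{5^{2}}{9}\right) 43 = 0 + \left(-2 + \frac{1}{9} \cdot 25\right) 43 = 0 + \left(-2 + \frac{25}{9}\right) 43 = 0 + \frac{7}{9} \cdot 43 = 0 + \frac{301}{9} = \frac{301}{9}$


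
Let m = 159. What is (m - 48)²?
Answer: 12321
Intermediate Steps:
(m - 48)² = (159 - 48)² = 111² = 12321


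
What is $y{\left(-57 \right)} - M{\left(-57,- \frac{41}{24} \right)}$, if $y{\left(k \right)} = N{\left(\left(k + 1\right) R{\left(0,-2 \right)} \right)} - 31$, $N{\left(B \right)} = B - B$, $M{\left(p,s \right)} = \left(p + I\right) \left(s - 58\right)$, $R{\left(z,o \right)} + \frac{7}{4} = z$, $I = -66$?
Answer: $- \frac{59001}{8} \approx -7375.1$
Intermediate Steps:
$R{\left(z,o \right)} = - \frac{7}{4} + z$
$M{\left(p,s \right)} = \left(-66 + p\right) \left(-58 + s\right)$ ($M{\left(p,s \right)} = \left(p - 66\right) \left(s - 58\right) = \left(-66 + p\right) \left(-58 + s\right)$)
$N{\left(B \right)} = 0$
$y{\left(k \right)} = -31$ ($y{\left(k \right)} = 0 - 31 = -31$)
$y{\left(-57 \right)} - M{\left(-57,- \frac{41}{24} \right)} = -31 - \left(3828 - 66 \left(- \frac{41}{24}\right) - -3306 - 57 \left(- \frac{41}{24}\right)\right) = -31 - \left(3828 - 66 \left(\left(-41\right) \frac{1}{24}\right) + 3306 - 57 \left(\left(-41\right) \frac{1}{24}\right)\right) = -31 - \left(3828 - - \frac{451}{4} + 3306 - - \frac{779}{8}\right) = -31 - \left(3828 + \frac{451}{4} + 3306 + \frac{779}{8}\right) = -31 - \frac{58753}{8} = - \frac{59001}{8}$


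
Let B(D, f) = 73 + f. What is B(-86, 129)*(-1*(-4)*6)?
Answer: 4848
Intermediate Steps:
B(-86, 129)*(-1*(-4)*6) = (73 + 129)*(-1*(-4)*6) = 202*(4*6) = 202*24 = 4848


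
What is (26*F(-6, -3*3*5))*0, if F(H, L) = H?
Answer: 0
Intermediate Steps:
(26*F(-6, -3*3*5))*0 = (26*(-6))*0 = -156*0 = 0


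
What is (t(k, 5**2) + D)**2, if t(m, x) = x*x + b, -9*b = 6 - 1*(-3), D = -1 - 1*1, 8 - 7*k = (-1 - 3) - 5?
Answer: 386884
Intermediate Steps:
k = 17/7 (k = 8/7 - ((-1 - 3) - 5)/7 = 8/7 - (-4 - 5)/7 = 8/7 - 1/7*(-9) = 8/7 + 9/7 = 17/7 ≈ 2.4286)
D = -2 (D = -1 - 1 = -2)
b = -1 (b = -(6 - 1*(-3))/9 = -(6 + 3)/9 = -1/9*9 = -1)
t(m, x) = -1 + x**2 (t(m, x) = x*x - 1 = x**2 - 1 = -1 + x**2)
(t(k, 5**2) + D)**2 = ((-1 + (5**2)**2) - 2)**2 = ((-1 + 25**2) - 2)**2 = ((-1 + 625) - 2)**2 = (624 - 2)**2 = 622**2 = 386884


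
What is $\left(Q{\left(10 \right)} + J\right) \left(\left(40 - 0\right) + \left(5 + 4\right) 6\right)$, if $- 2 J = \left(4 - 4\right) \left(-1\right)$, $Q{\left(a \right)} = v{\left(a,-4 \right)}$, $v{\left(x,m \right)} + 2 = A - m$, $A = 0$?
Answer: $188$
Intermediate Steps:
$v{\left(x,m \right)} = -2 - m$ ($v{\left(x,m \right)} = -2 + \left(0 - m\right) = -2 - m$)
$Q{\left(a \right)} = 2$ ($Q{\left(a \right)} = -2 - -4 = -2 + 4 = 2$)
$J = 0$ ($J = - \frac{\left(4 - 4\right) \left(-1\right)}{2} = - \frac{0 \left(-1\right)}{2} = \left(- \frac{1}{2}\right) 0 = 0$)
$\left(Q{\left(10 \right)} + J\right) \left(\left(40 - 0\right) + \left(5 + 4\right) 6\right) = \left(2 + 0\right) \left(\left(40 - 0\right) + \left(5 + 4\right) 6\right) = 2 \left(\left(40 + 0\right) + 9 \cdot 6\right) = 2 \left(40 + 54\right) = 2 \cdot 94 = 188$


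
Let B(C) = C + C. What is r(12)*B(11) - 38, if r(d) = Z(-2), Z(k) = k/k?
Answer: -16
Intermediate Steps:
B(C) = 2*C
Z(k) = 1
r(d) = 1
r(12)*B(11) - 38 = 1*(2*11) - 38 = 1*22 - 38 = 22 - 38 = -16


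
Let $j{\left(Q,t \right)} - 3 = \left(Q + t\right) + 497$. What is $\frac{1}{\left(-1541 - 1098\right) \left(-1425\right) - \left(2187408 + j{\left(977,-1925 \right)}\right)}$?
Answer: $\frac{1}{1573615} \approx 6.3548 \cdot 10^{-7}$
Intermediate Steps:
$j{\left(Q,t \right)} = 500 + Q + t$ ($j{\left(Q,t \right)} = 3 + \left(\left(Q + t\right) + 497\right) = 3 + \left(497 + Q + t\right) = 500 + Q + t$)
$\frac{1}{\left(-1541 - 1098\right) \left(-1425\right) - \left(2187408 + j{\left(977,-1925 \right)}\right)} = \frac{1}{\left(-1541 - 1098\right) \left(-1425\right) - 2186960} = \frac{1}{\left(-2639\right) \left(-1425\right) - 2186960} = \frac{1}{3760575 + \left(-2187408 + 448\right)} = \frac{1}{3760575 - 2186960} = \frac{1}{1573615}$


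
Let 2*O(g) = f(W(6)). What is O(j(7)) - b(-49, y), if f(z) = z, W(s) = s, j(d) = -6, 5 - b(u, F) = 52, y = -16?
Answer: 50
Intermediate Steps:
b(u, F) = -47 (b(u, F) = 5 - 1*52 = 5 - 52 = -47)
O(g) = 3 (O(g) = (1/2)*6 = 3)
O(j(7)) - b(-49, y) = 3 - 1*(-47) = 3 + 47 = 50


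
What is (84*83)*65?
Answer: 453180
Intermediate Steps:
(84*83)*65 = 6972*65 = 453180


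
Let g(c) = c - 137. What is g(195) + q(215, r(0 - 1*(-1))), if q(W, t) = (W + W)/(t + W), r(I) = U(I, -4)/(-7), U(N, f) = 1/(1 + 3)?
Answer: 361142/6019 ≈ 60.000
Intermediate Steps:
U(N, f) = ¼ (U(N, f) = 1/4 = ¼)
r(I) = -1/28 (r(I) = (¼)/(-7) = (¼)*(-⅐) = -1/28)
q(W, t) = 2*W/(W + t) (q(W, t) = (2*W)/(W + t) = 2*W/(W + t))
g(c) = -137 + c
g(195) + q(215, r(0 - 1*(-1))) = (-137 + 195) + 2*215/(215 - 1/28) = 58 + 2*215/(6019/28) = 58 + 2*215*(28/6019) = 58 + 12040/6019 = 361142/6019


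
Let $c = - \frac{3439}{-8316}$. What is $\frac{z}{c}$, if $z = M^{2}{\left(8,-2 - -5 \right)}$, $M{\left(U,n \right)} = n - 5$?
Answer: $\frac{33264}{3439} \approx 9.6726$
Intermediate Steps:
$M{\left(U,n \right)} = -5 + n$ ($M{\left(U,n \right)} = n - 5 = -5 + n$)
$c = \frac{3439}{8316}$ ($c = \left(-3439\right) \left(- \frac{1}{8316}\right) = \frac{3439}{8316} \approx 0.41354$)
$z = 4$ ($z = \left(-5 - -3\right)^{2} = \left(-5 + \left(-2 + 5\right)\right)^{2} = \left(-5 + 3\right)^{2} = \left(-2\right)^{2} = 4$)
$\frac{z}{c} = \frac{4}{\frac{3439}{8316}} = 4 \cdot \frac{8316}{3439} = \frac{33264}{3439}$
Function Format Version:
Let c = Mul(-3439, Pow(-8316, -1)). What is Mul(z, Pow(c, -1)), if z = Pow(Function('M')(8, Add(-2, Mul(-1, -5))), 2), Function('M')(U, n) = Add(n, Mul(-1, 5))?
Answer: Rational(33264, 3439) ≈ 9.6726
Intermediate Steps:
Function('M')(U, n) = Add(-5, n) (Function('M')(U, n) = Add(n, -5) = Add(-5, n))
c = Rational(3439, 8316) (c = Mul(-3439, Rational(-1, 8316)) = Rational(3439, 8316) ≈ 0.41354)
z = 4 (z = Pow(Add(-5, Add(-2, Mul(-1, -5))), 2) = Pow(Add(-5, Add(-2, 5)), 2) = Pow(Add(-5, 3), 2) = Pow(-2, 2) = 4)
Mul(z, Pow(c, -1)) = Mul(4, Pow(Rational(3439, 8316), -1)) = Mul(4, Rational(8316, 3439)) = Rational(33264, 3439)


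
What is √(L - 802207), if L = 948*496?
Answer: I*√331999 ≈ 576.19*I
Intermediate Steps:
L = 470208
√(L - 802207) = √(470208 - 802207) = √(-331999) = I*√331999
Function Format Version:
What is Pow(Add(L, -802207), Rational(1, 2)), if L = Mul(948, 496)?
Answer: Mul(I, Pow(331999, Rational(1, 2))) ≈ Mul(576.19, I)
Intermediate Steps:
L = 470208
Pow(Add(L, -802207), Rational(1, 2)) = Pow(Add(470208, -802207), Rational(1, 2)) = Pow(-331999, Rational(1, 2)) = Mul(I, Pow(331999, Rational(1, 2)))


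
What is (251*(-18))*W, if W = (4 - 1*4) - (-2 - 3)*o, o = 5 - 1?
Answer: -90360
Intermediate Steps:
o = 4
W = 20 (W = (4 - 1*4) - (-2 - 3)*4 = (4 - 4) - (-5)*4 = 0 - 1*(-20) = 0 + 20 = 20)
(251*(-18))*W = (251*(-18))*20 = -4518*20 = -90360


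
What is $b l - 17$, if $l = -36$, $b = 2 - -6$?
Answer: $-305$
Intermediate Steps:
$b = 8$ ($b = 2 + 6 = 8$)
$b l - 17 = 8 \left(-36\right) - 17 = -288 - 17 = -305$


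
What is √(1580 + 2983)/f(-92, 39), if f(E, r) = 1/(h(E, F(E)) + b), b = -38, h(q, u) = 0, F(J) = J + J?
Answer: -1482*√3 ≈ -2566.9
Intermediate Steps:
F(J) = 2*J
f(E, r) = -1/38 (f(E, r) = 1/(0 - 38) = 1/(-38) = -1/38)
√(1580 + 2983)/f(-92, 39) = √(1580 + 2983)/(-1/38) = √4563*(-38) = (39*√3)*(-38) = -1482*√3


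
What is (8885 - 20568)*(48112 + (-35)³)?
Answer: -61183871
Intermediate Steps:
(8885 - 20568)*(48112 + (-35)³) = -11683*(48112 - 42875) = -11683*5237 = -61183871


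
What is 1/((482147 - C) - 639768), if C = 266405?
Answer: -1/424026 ≈ -2.3583e-6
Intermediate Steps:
1/((482147 - C) - 639768) = 1/((482147 - 1*266405) - 639768) = 1/((482147 - 266405) - 639768) = 1/(215742 - 639768) = 1/(-424026) = -1/424026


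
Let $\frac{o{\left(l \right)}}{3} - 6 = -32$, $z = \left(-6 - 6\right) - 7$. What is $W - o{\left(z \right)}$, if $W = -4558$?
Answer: $-4480$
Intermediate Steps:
$z = -19$ ($z = -12 - 7 = -19$)
$o{\left(l \right)} = -78$ ($o{\left(l \right)} = 18 + 3 \left(-32\right) = 18 - 96 = -78$)
$W - o{\left(z \right)} = -4558 - -78 = -4558 + 78 = -4480$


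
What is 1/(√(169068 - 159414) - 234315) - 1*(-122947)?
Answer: 2250073930330474/18301169857 - √9654/54903509571 ≈ 1.2295e+5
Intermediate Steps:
1/(√(169068 - 159414) - 234315) - 1*(-122947) = 1/(√9654 - 234315) + 122947 = 1/(-234315 + √9654) + 122947 = 122947 + 1/(-234315 + √9654)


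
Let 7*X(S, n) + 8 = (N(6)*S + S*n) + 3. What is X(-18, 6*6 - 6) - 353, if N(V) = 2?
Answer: -436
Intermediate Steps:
X(S, n) = -5/7 + 2*S/7 + S*n/7 (X(S, n) = -8/7 + ((2*S + S*n) + 3)/7 = -8/7 + (3 + 2*S + S*n)/7 = -8/7 + (3/7 + 2*S/7 + S*n/7) = -5/7 + 2*S/7 + S*n/7)
X(-18, 6*6 - 6) - 353 = (-5/7 + (2/7)*(-18) + (⅐)*(-18)*(6*6 - 6)) - 353 = (-5/7 - 36/7 + (⅐)*(-18)*(36 - 6)) - 353 = (-5/7 - 36/7 + (⅐)*(-18)*30) - 353 = (-5/7 - 36/7 - 540/7) - 353 = -83 - 353 = -436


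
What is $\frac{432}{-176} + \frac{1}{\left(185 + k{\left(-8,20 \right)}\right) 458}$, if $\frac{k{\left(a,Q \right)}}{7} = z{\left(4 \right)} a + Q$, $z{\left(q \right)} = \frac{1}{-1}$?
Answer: $- \frac{4711435}{1919478} \approx -2.4545$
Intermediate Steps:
$z{\left(q \right)} = -1$
$k{\left(a,Q \right)} = - 7 a + 7 Q$ ($k{\left(a,Q \right)} = 7 \left(- a + Q\right) = 7 \left(Q - a\right) = - 7 a + 7 Q$)
$\frac{432}{-176} + \frac{1}{\left(185 + k{\left(-8,20 \right)}\right) 458} = \frac{432}{-176} + \frac{1}{\left(185 + \left(\left(-7\right) \left(-8\right) + 7 \cdot 20\right)\right) 458} = 432 \left(- \frac{1}{176}\right) + \frac{1}{185 + \left(56 + 140\right)} \frac{1}{458} = - \frac{27}{11} + \frac{1}{185 + 196} \cdot \frac{1}{458} = - \frac{27}{11} + \frac{1}{381} \cdot \frac{1}{458} = - \frac{27}{11} + \frac{1}{174498} = - \frac{4711435}{1919478}$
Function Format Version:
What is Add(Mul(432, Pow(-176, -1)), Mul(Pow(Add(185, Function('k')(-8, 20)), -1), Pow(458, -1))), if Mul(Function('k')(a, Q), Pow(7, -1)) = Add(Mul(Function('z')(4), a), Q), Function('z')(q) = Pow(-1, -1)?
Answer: Rational(-4711435, 1919478) ≈ -2.4545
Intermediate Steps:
Function('z')(q) = -1
Function('k')(a, Q) = Add(Mul(-7, a), Mul(7, Q)) (Function('k')(a, Q) = Mul(7, Add(Mul(-1, a), Q)) = Mul(7, Add(Q, Mul(-1, a))) = Add(Mul(-7, a), Mul(7, Q)))
Add(Mul(432, Pow(-176, -1)), Mul(Pow(Add(185, Function('k')(-8, 20)), -1), Pow(458, -1))) = Add(Mul(432, Pow(-176, -1)), Mul(Pow(Add(185, Add(Mul(-7, -8), Mul(7, 20))), -1), Pow(458, -1))) = Add(Mul(432, Rational(-1, 176)), Mul(Pow(Add(185, Add(56, 140)), -1), Rational(1, 458))) = Add(Rational(-27, 11), Mul(Pow(Add(185, 196), -1), Rational(1, 458))) = Add(Rational(-27, 11), Mul(Pow(381, -1), Rational(1, 458))) = Add(Rational(-27, 11), Mul(Rational(1, 381), Rational(1, 458))) = Add(Rational(-27, 11), Rational(1, 174498)) = Rational(-4711435, 1919478)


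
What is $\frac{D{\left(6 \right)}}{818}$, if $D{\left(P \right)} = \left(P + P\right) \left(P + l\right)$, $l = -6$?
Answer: $0$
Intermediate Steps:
$D{\left(P \right)} = 2 P \left(-6 + P\right)$ ($D{\left(P \right)} = \left(P + P\right) \left(P - 6\right) = 2 P \left(-6 + P\right)$)
$\frac{D{\left(6 \right)}}{818} = \frac{2 \cdot 6 \left(-6 + 6\right)}{818} = 2 \cdot 6 \cdot 0 \cdot \frac{1}{818} = 0 \cdot \frac{1}{818} = 0$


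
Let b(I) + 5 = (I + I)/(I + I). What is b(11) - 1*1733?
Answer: -1737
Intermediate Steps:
b(I) = -4 (b(I) = -5 + (I + I)/(I + I) = -5 + (2*I)/((2*I)) = -5 + (2*I)*(1/(2*I)) = -5 + 1 = -4)
b(11) - 1*1733 = -4 - 1*1733 = -4 - 1733 = -1737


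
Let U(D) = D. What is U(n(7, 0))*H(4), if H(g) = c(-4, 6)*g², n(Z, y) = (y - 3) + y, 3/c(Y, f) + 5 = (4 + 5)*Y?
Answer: 144/41 ≈ 3.5122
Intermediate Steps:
c(Y, f) = 3/(-5 + 9*Y) (c(Y, f) = 3/(-5 + (4 + 5)*Y) = 3/(-5 + 9*Y))
n(Z, y) = -3 + 2*y (n(Z, y) = (-3 + y) + y = -3 + 2*y)
H(g) = -3*g²/41 (H(g) = (3/(-5 + 9*(-4)))*g² = (3/(-5 - 36))*g² = (3/(-41))*g² = (3*(-1/41))*g² = -3*g²/41)
U(n(7, 0))*H(4) = (-3 + 2*0)*(-3/41*4²) = (-3 + 0)*(-3/41*16) = -3*(-48/41) = 144/41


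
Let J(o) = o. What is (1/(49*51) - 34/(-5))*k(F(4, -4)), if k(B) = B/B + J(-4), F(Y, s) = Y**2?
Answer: -84971/4165 ≈ -20.401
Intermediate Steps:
k(B) = -3 (k(B) = B/B - 4 = 1 - 4 = -3)
(1/(49*51) - 34/(-5))*k(F(4, -4)) = (1/(49*51) - 34/(-5))*(-3) = ((1/49)*(1/51) - 34*(-1/5))*(-3) = (1/2499 + 34/5)*(-3) = (84971/12495)*(-3) = -84971/4165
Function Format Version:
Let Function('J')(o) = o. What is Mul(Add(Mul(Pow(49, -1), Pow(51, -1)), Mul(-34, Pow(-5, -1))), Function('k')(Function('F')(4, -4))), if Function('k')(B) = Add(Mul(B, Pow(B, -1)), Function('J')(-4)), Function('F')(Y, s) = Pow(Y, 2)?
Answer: Rational(-84971, 4165) ≈ -20.401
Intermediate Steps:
Function('k')(B) = -3 (Function('k')(B) = Add(Mul(B, Pow(B, -1)), -4) = Add(1, -4) = -3)
Mul(Add(Mul(Pow(49, -1), Pow(51, -1)), Mul(-34, Pow(-5, -1))), Function('k')(Function('F')(4, -4))) = Mul(Add(Mul(Pow(49, -1), Pow(51, -1)), Mul(-34, Pow(-5, -1))), -3) = Mul(Add(Mul(Rational(1, 49), Rational(1, 51)), Mul(-34, Rational(-1, 5))), -3) = Mul(Add(Rational(1, 2499), Rational(34, 5)), -3) = Mul(Rational(84971, 12495), -3) = Rational(-84971, 4165)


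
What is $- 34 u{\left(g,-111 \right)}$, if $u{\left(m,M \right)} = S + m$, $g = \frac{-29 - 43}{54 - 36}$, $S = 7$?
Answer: $-102$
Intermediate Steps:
$g = -4$ ($g = - \frac{72}{18} = \left(-72\right) \frac{1}{18} = -4$)
$u{\left(m,M \right)} = 7 + m$
$- 34 u{\left(g,-111 \right)} = - 34 \left(7 - 4\right) = \left(-34\right) 3 = -102$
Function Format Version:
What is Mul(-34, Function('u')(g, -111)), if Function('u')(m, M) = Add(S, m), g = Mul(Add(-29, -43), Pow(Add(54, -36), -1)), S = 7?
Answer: -102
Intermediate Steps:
g = -4 (g = Mul(-72, Pow(18, -1)) = Mul(-72, Rational(1, 18)) = -4)
Function('u')(m, M) = Add(7, m)
Mul(-34, Function('u')(g, -111)) = Mul(-34, Add(7, -4)) = Mul(-34, 3) = -102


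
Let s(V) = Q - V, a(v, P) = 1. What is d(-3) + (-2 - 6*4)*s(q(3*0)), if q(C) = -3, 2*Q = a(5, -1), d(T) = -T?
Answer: -88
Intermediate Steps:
Q = ½ (Q = (½)*1 = ½ ≈ 0.50000)
s(V) = ½ - V
d(-3) + (-2 - 6*4)*s(q(3*0)) = -1*(-3) + (-2 - 6*4)*(½ - 1*(-3)) = 3 + (-2 - 24)*(½ + 3) = 3 - 26*7/2 = 3 - 91 = -88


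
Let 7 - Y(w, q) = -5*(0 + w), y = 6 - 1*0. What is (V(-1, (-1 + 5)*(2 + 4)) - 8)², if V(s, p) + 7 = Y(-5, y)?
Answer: 1089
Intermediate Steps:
y = 6 (y = 6 + 0 = 6)
Y(w, q) = 7 + 5*w (Y(w, q) = 7 - (-5)*(0 + w) = 7 - (-5)*w = 7 + 5*w)
V(s, p) = -25 (V(s, p) = -7 + (7 + 5*(-5)) = -7 + (7 - 25) = -7 - 18 = -25)
(V(-1, (-1 + 5)*(2 + 4)) - 8)² = (-25 - 8)² = (-33)² = 1089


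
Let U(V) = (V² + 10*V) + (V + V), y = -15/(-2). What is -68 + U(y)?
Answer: 313/4 ≈ 78.250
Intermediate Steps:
y = 15/2 (y = -15*(-½) = 15/2 ≈ 7.5000)
U(V) = V² + 12*V (U(V) = (V² + 10*V) + 2*V = V² + 12*V)
-68 + U(y) = -68 + 15*(12 + 15/2)/2 = -68 + (15/2)*(39/2) = -68 + 585/4 = 313/4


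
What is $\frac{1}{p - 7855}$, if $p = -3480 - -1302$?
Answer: $- \frac{1}{10033} \approx -9.9671 \cdot 10^{-5}$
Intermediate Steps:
$p = -2178$ ($p = -3480 + 1302 = -2178$)
$\frac{1}{p - 7855} = \frac{1}{-2178 - 7855} = \frac{1}{-10033} = - \frac{1}{10033}$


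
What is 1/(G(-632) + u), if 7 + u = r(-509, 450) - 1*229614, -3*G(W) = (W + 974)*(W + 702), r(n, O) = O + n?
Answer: -1/237660 ≈ -4.2077e-6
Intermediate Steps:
G(W) = -(702 + W)*(974 + W)/3 (G(W) = -(W + 974)*(W + 702)/3 = -(974 + W)*(702 + W)/3 = -(702 + W)*(974 + W)/3)
u = -229680 (u = -7 + ((450 - 509) - 1*229614) = -7 + (-59 - 229614) = -7 - 229673 = -229680)
1/(G(-632) + u) = 1/((-227916 - 1676/3*(-632) - 1/3*(-632)**2) - 229680) = 1/((-227916 + 1059232/3 - 1/3*399424) - 229680) = 1/((-227916 + 1059232/3 - 399424/3) - 229680) = 1/(-7980 - 229680) = 1/(-237660) = -1/237660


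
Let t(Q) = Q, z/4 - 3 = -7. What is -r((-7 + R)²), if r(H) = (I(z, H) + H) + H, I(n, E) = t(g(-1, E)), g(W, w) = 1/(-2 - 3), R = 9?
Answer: -39/5 ≈ -7.8000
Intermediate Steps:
z = -16 (z = 12 + 4*(-7) = 12 - 28 = -16)
g(W, w) = -⅕ (g(W, w) = 1/(-5) = -⅕)
I(n, E) = -⅕
r(H) = -⅕ + 2*H (r(H) = (-⅕ + H) + H = -⅕ + 2*H)
-r((-7 + R)²) = -(-⅕ + 2*(-7 + 9)²) = -(-⅕ + 2*2²) = -(-⅕ + 2*4) = -(-⅕ + 8) = -1*39/5 = -39/5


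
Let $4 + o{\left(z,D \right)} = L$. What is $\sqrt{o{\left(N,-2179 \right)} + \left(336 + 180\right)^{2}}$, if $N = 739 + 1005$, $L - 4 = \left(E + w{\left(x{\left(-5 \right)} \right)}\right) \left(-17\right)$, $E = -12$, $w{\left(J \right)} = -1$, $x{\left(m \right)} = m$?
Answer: $\sqrt{266477} \approx 516.21$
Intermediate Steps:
$L = 225$ ($L = 4 + \left(-12 - 1\right) \left(-17\right) = 4 - -221 = 4 + 221 = 225$)
$N = 1744$
$o{\left(z,D \right)} = 221$ ($o{\left(z,D \right)} = -4 + 225 = 221$)
$\sqrt{o{\left(N,-2179 \right)} + \left(336 + 180\right)^{2}} = \sqrt{221 + \left(336 + 180\right)^{2}} = \sqrt{221 + 516^{2}} = \sqrt{221 + 266256} = \sqrt{266477}$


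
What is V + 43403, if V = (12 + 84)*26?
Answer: 45899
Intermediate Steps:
V = 2496 (V = 96*26 = 2496)
V + 43403 = 2496 + 43403 = 45899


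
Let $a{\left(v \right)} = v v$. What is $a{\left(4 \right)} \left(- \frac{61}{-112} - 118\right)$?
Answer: $- \frac{13155}{7} \approx -1879.3$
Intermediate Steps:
$a{\left(v \right)} = v^{2}$
$a{\left(4 \right)} \left(- \frac{61}{-112} - 118\right) = 4^{2} \left(- \frac{61}{-112} - 118\right) = 16 \left(\left(-61\right) \left(- \frac{1}{112}\right) - 118\right) = 16 \left(\frac{61}{112} - 118\right) = 16 \left(- \frac{13155}{112}\right) = - \frac{13155}{7}$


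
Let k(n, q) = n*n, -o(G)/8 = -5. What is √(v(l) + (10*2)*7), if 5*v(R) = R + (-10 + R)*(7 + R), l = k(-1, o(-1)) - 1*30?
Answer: √7645/5 ≈ 17.487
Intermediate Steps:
o(G) = 40 (o(G) = -8*(-5) = 40)
k(n, q) = n²
l = -29 (l = (-1)² - 1*30 = 1 - 30 = -29)
v(R) = R/5 + (-10 + R)*(7 + R)/5 (v(R) = (R + (-10 + R)*(7 + R))/5 = R/5 + (-10 + R)*(7 + R)/5)
√(v(l) + (10*2)*7) = √((-14 - ⅖*(-29) + (⅕)*(-29)²) + (10*2)*7) = √((-14 + 58/5 + (⅕)*841) + 20*7) = √((-14 + 58/5 + 841/5) + 140) = √(829/5 + 140) = √(1529/5) = √7645/5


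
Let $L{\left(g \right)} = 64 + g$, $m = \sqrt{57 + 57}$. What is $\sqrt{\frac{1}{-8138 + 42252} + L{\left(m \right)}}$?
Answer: $\frac{\sqrt{74480993858 + 1163764996 \sqrt{114}}}{34114} \approx 8.6416$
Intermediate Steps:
$m = \sqrt{114} \approx 10.677$
$\sqrt{\frac{1}{-8138 + 42252} + L{\left(m \right)}} = \sqrt{\frac{1}{-8138 + 42252} + \left(64 + \sqrt{114}\right)} = \sqrt{\frac{1}{34114} + \left(64 + \sqrt{114}\right)} = \sqrt{\frac{2183297}{34114} + \sqrt{114}}$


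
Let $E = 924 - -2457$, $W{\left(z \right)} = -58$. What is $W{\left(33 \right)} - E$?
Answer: $-3439$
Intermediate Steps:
$E = 3381$ ($E = 924 + 2457 = 3381$)
$W{\left(33 \right)} - E = -58 - 3381 = -3439$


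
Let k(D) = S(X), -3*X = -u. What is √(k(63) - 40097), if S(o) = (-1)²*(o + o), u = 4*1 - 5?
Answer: I*√360879/3 ≈ 200.24*I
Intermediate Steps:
u = -1 (u = 4 - 5 = -1)
X = -⅓ (X = -(-1)*(-1)/3 = -⅓*1 = -⅓ ≈ -0.33333)
S(o) = 2*o (S(o) = 1*(2*o) = 2*o)
k(D) = -⅔ (k(D) = 2*(-⅓) = -⅔)
√(k(63) - 40097) = √(-⅔ - 40097) = √(-120293/3) = I*√360879/3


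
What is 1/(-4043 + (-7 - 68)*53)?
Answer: -1/8018 ≈ -0.00012472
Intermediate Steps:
1/(-4043 + (-7 - 68)*53) = 1/(-4043 - 75*53) = 1/(-4043 - 3975) = 1/(-8018) = -1/8018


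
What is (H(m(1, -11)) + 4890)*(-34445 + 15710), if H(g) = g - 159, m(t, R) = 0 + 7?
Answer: -88766430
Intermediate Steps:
m(t, R) = 7
H(g) = -159 + g
(H(m(1, -11)) + 4890)*(-34445 + 15710) = ((-159 + 7) + 4890)*(-34445 + 15710) = (-152 + 4890)*(-18735) = 4738*(-18735) = -88766430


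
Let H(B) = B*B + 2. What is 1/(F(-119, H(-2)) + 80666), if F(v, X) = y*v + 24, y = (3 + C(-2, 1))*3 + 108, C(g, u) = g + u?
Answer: 1/67124 ≈ 1.4898e-5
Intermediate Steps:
y = 114 (y = (3 + (-2 + 1))*3 + 108 = (3 - 1)*3 + 108 = 2*3 + 108 = 6 + 108 = 114)
H(B) = 2 + B² (H(B) = B² + 2 = 2 + B²)
F(v, X) = 24 + 114*v (F(v, X) = 114*v + 24 = 24 + 114*v)
1/(F(-119, H(-2)) + 80666) = 1/((24 + 114*(-119)) + 80666) = 1/((24 - 13566) + 80666) = 1/(-13542 + 80666) = 1/67124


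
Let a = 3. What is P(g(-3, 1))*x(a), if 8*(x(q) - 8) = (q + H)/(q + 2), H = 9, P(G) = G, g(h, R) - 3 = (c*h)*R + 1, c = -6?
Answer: 913/5 ≈ 182.60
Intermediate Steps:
g(h, R) = 4 - 6*R*h (g(h, R) = 3 + ((-6*h)*R + 1) = 3 + (-6*R*h + 1) = 3 + (1 - 6*R*h) = 4 - 6*R*h)
x(q) = 8 + (9 + q)/(8*(2 + q)) (x(q) = 8 + ((q + 9)/(q + 2))/8 = 8 + ((9 + q)/(2 + q))/8 = 8 + (9 + q)/(8*(2 + q)))
P(g(-3, 1))*x(a) = (4 - 6*1*(-3))*((137 + 65*3)/(8*(2 + 3))) = (4 + 18)*((⅛)*(137 + 195)/5) = 22*((⅛)*(⅕)*332) = 22*(83/10) = 913/5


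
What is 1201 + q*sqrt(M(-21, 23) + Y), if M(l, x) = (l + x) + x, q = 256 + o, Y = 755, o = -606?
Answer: 1201 - 700*sqrt(195) ≈ -8574.0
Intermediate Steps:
q = -350 (q = 256 - 606 = -350)
M(l, x) = l + 2*x
1201 + q*sqrt(M(-21, 23) + Y) = 1201 - 350*sqrt((-21 + 2*23) + 755) = 1201 - 350*sqrt((-21 + 46) + 755) = 1201 - 350*sqrt(25 + 755) = 1201 - 700*sqrt(195)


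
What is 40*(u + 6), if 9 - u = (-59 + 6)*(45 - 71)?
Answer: -54520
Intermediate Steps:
u = -1369 (u = 9 - (-59 + 6)*(45 - 71) = 9 - (-53)*(-26) = 9 - 1*1378 = 9 - 1378 = -1369)
40*(u + 6) = 40*(-1369 + 6) = 40*(-1363) = -54520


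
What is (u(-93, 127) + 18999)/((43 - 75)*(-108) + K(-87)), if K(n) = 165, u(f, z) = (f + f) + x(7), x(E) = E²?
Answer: 18862/3621 ≈ 5.2091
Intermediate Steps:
u(f, z) = 49 + 2*f (u(f, z) = (f + f) + 7² = 2*f + 49 = 49 + 2*f)
(u(-93, 127) + 18999)/((43 - 75)*(-108) + K(-87)) = ((49 + 2*(-93)) + 18999)/((43 - 75)*(-108) + 165) = ((49 - 186) + 18999)/(-32*(-108) + 165) = (-137 + 18999)/(3456 + 165) = 18862/3621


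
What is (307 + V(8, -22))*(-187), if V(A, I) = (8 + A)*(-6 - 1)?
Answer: -36465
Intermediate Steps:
V(A, I) = -56 - 7*A (V(A, I) = (8 + A)*(-7) = -56 - 7*A)
(307 + V(8, -22))*(-187) = (307 + (-56 - 7*8))*(-187) = (307 + (-56 - 56))*(-187) = (307 - 112)*(-187) = 195*(-187) = -36465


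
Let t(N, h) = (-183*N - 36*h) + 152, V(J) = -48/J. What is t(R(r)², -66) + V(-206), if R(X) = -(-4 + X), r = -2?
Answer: -418156/103 ≈ -4059.8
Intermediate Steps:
R(X) = 4 - X
t(N, h) = 152 - 183*N - 36*h
t(R(r)², -66) + V(-206) = (152 - 183*(4 - 1*(-2))² - 36*(-66)) - 48/(-206) = (152 - 183*(4 + 2)² + 2376) - 48*(-1/206) = (152 - 183*6² + 2376) + 24/103 = (152 - 183*36 + 2376) + 24/103 = (152 - 6588 + 2376) + 24/103 = -4060 + 24/103 = -418156/103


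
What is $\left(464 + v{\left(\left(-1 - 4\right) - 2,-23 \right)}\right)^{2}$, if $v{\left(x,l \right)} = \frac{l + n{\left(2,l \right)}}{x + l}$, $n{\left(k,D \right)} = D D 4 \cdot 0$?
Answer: $\frac{194407249}{900} \approx 2.1601 \cdot 10^{5}$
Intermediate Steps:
$n{\left(k,D \right)} = 0$ ($n{\left(k,D \right)} = D 4 D 0 = 4 D^{2} \cdot 0 = 0$)
$v{\left(x,l \right)} = \frac{l}{l + x}$ ($v{\left(x,l \right)} = \frac{l + 0}{x + l} = \frac{l}{l + x}$)
$\left(464 + v{\left(\left(-1 - 4\right) - 2,-23 \right)}\right)^{2} = \left(464 - \frac{23}{-23 - 7}\right)^{2} = \left(464 - \frac{23}{-30}\right)^{2} = \left(464 - - \frac{23}{30}\right)^{2} = \left(464 + \frac{23}{30}\right)^{2} = \left(\frac{13943}{30}\right)^{2} = \frac{194407249}{900}$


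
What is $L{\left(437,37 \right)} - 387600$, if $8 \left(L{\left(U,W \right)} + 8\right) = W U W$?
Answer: $- \frac{2502611}{8} \approx -3.1283 \cdot 10^{5}$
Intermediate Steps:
$L{\left(U,W \right)} = -8 + \frac{U W^{2}}{8}$ ($L{\left(U,W \right)} = -8 + \frac{W U W}{8} = -8 + \frac{U W W}{8} = -8 + \frac{U W^{2}}{8}$)
$L{\left(437,37 \right)} - 387600 = \left(-8 + \frac{1}{8} \cdot 437 \cdot 37^{2}\right) - 387600 = \left(-8 + \frac{1}{8} \cdot 437 \cdot 1369\right) - 387600 = \left(-8 + \frac{598253}{8}\right) - 387600 = \frac{598189}{8} - 387600 = - \frac{2502611}{8}$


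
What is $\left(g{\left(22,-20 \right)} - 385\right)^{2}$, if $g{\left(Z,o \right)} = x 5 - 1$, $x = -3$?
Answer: $160801$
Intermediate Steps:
$g{\left(Z,o \right)} = -16$ ($g{\left(Z,o \right)} = \left(-3\right) 5 - 1 = -15 - 1 = -16$)
$\left(g{\left(22,-20 \right)} - 385\right)^{2} = \left(-16 - 385\right)^{2} = \left(-401\right)^{2} = 160801$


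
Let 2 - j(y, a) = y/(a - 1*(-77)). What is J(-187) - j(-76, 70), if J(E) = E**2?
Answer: 5140073/147 ≈ 34967.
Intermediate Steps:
j(y, a) = 2 - y/(77 + a) (j(y, a) = 2 - y/(a - 1*(-77)) = 2 - y/(a + 77) = 2 - y/(77 + a))
J(-187) - j(-76, 70) = (-187)**2 - (154 - 1*(-76) + 2*70)/(77 + 70) = 34969 - (154 + 76 + 140)/147 = 34969 - 370/147 = 5140073/147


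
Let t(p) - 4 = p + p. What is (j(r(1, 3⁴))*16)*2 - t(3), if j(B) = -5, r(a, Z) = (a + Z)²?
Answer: -170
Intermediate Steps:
r(a, Z) = (Z + a)²
t(p) = 4 + 2*p (t(p) = 4 + (p + p) = 4 + 2*p)
(j(r(1, 3⁴))*16)*2 - t(3) = -5*16*2 - (4 + 2*3) = -80*2 - (4 + 6) = -160 - 1*10 = -160 - 10 = -170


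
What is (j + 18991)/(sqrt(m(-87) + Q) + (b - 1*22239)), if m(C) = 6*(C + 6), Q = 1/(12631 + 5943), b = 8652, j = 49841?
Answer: -17370783412416/3428891439569 - 757152*I*sqrt(1385676122)/3428891439569 ≈ -5.066 - 0.0082198*I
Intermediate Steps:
Q = 1/18574 ≈ 5.3839e-5
m(C) = 36 + 6*C (m(C) = 6*(6 + C) = 36 + 6*C)
(j + 18991)/(sqrt(m(-87) + Q) + (b - 1*22239)) = (49841 + 18991)/(sqrt((36 + 6*(-87)) + 1/18574) + (8652 - 1*22239)) = 68832/(sqrt((36 - 522) + 1/18574) + (8652 - 22239)) = 68832/(sqrt(-486 + 1/18574) - 13587) = 68832/(sqrt(-9026963/18574) - 13587) = 68832/(11*I*sqrt(1385676122)/18574 - 13587) = 68832/(-13587 + 11*I*sqrt(1385676122)/18574)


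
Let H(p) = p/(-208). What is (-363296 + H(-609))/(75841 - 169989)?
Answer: 75564959/19582784 ≈ 3.8587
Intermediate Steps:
H(p) = -p/208 (H(p) = p*(-1/208) = -p/208)
(-363296 + H(-609))/(75841 - 169989) = (-363296 - 1/208*(-609))/(75841 - 169989) = (-363296 + 609/208)/(-94148) = -75564959/208*(-1/94148) = 75564959/19582784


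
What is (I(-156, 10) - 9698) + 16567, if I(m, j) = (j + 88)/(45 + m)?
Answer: 762361/111 ≈ 6868.1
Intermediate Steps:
I(m, j) = (88 + j)/(45 + m)
(I(-156, 10) - 9698) + 16567 = ((88 + 10)/(45 - 156) - 9698) + 16567 = (98/(-111) - 9698) + 16567 = (-1/111*98 - 9698) + 16567 = (-98/111 - 9698) + 16567 = -1076576/111 + 16567 = 762361/111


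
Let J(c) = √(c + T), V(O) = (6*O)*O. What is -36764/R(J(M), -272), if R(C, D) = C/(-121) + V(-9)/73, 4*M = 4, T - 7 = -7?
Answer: -324736412/58733 ≈ -5529.0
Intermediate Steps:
T = 0 (T = 7 - 7 = 0)
V(O) = 6*O²
M = 1 (M = (¼)*4 = 1)
J(c) = √c (J(c) = √(c + 0) = √c)
R(C, D) = 486/73 - C/121 (R(C, D) = C/(-121) + (6*(-9)²)/73 = C*(-1/121) + (6*81)*(1/73) = -C/121 + 486*(1/73) = -C/121 + 486/73 = 486/73 - C/121)
-36764/R(J(M), -272) = -36764/(486/73 - √1/121) = -36764/(486/73 - 1/121*1) = -36764/(486/73 - 1/121) = -36764/58733/8833 = -36764*8833/58733 = -324736412/58733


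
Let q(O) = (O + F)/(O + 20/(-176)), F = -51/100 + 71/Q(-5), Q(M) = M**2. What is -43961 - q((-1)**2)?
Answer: -14288546/325 ≈ -43965.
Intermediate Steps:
F = 233/100 (F = -51/100 + 71/((-5)**2) = -51*1/100 + 71/25 = -51/100 + 71*(1/25) = -51/100 + 71/25 = 233/100 ≈ 2.3300)
q(O) = (233/100 + O)/(-5/44 + O) (q(O) = (O + 233/100)/(O + 20/(-176)) = (233/100 + O)/(O + 20*(-1/176)) = (233/100 + O)/(O - 5/44) = (233/100 + O)/(-5/44 + O))
-43961 - q((-1)**2) = -43961 - 11*(233 + 100*(-1)**2)/(25*(-5 + 44*(-1)**2)) = -43961 - 11*(233 + 100*1)/(25*(-5 + 44*1)) = -43961 - 11*(233 + 100)/(25*(-5 + 44)) = -43961 - 11*333/(25*39) = -43961 - 1*1221/325 = -43961 - 1221/325 = -14288546/325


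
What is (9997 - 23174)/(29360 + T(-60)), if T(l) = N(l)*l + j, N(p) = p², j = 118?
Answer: 13177/186522 ≈ 0.070646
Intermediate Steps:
T(l) = 118 + l³ (T(l) = l²*l + 118 = l³ + 118 = 118 + l³)
(9997 - 23174)/(29360 + T(-60)) = (9997 - 23174)/(29360 + (118 + (-60)³)) = -13177/(29360 + (118 - 216000)) = -13177/(29360 - 215882) = -13177/(-186522) = -13177*(-1/186522) = 13177/186522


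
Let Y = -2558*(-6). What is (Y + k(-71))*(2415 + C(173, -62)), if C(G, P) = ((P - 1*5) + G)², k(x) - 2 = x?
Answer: 208573629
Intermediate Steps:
k(x) = 2 + x
C(G, P) = (-5 + G + P)² (C(G, P) = ((P - 5) + G)² = ((-5 + P) + G)² = (-5 + G + P)²)
Y = 15348
(Y + k(-71))*(2415 + C(173, -62)) = (15348 + (2 - 71))*(2415 + (-5 + 173 - 62)²) = (15348 - 69)*(2415 + 106²) = 15279*(2415 + 11236) = 15279*13651 = 208573629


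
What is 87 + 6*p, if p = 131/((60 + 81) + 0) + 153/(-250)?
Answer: 522302/5875 ≈ 88.902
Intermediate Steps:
p = 11177/35250 (p = 131/(141 + 0) + 153*(-1/250) = 131/141 - 153/250 = 11177/35250 ≈ 0.31708)
87 + 6*p = 87 + 6*(11177/35250) = 87 + 11177/5875 = 522302/5875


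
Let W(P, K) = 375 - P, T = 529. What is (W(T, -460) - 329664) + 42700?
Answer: -287118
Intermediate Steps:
(W(T, -460) - 329664) + 42700 = ((375 - 1*529) - 329664) + 42700 = ((375 - 529) - 329664) + 42700 = (-154 - 329664) + 42700 = -329818 + 42700 = -287118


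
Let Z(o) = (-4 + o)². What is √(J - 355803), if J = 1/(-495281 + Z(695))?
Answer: I*√1127326225378/1780 ≈ 596.49*I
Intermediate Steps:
J = -1/17800 (J = 1/(-495281 + (-4 + 695)²) = 1/(-495281 + 691²) = 1/(-495281 + 477481) = 1/(-17800) = -1/17800 ≈ -5.6180e-5)
√(J - 355803) = √(-1/17800 - 355803) = √(-6333293401/17800) = I*√1127326225378/1780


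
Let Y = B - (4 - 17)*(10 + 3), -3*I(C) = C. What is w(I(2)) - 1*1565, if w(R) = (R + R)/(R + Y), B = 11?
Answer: -420987/269 ≈ -1565.0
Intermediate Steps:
I(C) = -C/3
Y = 180 (Y = 11 - (4 - 17)*(10 + 3) = 11 - (-13)*13 = 11 - 1*(-169) = 11 + 169 = 180)
w(R) = 2*R/(180 + R) (w(R) = (R + R)/(R + 180) = (2*R)/(180 + R) = 2*R/(180 + R))
w(I(2)) - 1*1565 = 2*(-⅓*2)/(180 - ⅓*2) - 1*1565 = 2*(-⅔)/(180 - ⅔) - 1565 = 2*(-⅔)/(538/3) - 1565 = 2*(-⅔)*(3/538) - 1565 = -2/269 - 1565 = -420987/269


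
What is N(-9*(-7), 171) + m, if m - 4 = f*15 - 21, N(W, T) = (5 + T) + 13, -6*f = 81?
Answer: -61/2 ≈ -30.500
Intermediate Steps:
f = -27/2 (f = -⅙*81 = -27/2 ≈ -13.500)
N(W, T) = 18 + T
m = -439/2 (m = 4 + (-27/2*15 - 21) = 4 + (-405/2 - 21) = 4 - 447/2 = -439/2 ≈ -219.50)
N(-9*(-7), 171) + m = (18 + 171) - 439/2 = 189 - 439/2 = -61/2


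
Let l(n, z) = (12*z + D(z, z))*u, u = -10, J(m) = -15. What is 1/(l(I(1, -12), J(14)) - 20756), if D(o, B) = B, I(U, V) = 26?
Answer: -1/18806 ≈ -5.3175e-5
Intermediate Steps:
l(n, z) = -130*z (l(n, z) = (12*z + z)*(-10) = (13*z)*(-10) = -130*z)
1/(l(I(1, -12), J(14)) - 20756) = 1/(-130*(-15) - 20756) = 1/(1950 - 20756) = 1/(-18806) = -1/18806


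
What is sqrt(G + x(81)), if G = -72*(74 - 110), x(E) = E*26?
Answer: 9*sqrt(58) ≈ 68.542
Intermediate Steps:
x(E) = 26*E
G = 2592 (G = -72*(-36) = 2592)
sqrt(G + x(81)) = sqrt(2592 + 26*81) = sqrt(2592 + 2106) = sqrt(4698) = 9*sqrt(58)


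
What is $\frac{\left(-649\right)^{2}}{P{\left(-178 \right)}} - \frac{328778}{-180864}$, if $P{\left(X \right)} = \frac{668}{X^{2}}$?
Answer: $\frac{301711304251235}{15102144} \approx 1.9978 \cdot 10^{7}$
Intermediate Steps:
$P{\left(X \right)} = \frac{668}{X^{2}}$
$\frac{\left(-649\right)^{2}}{P{\left(-178 \right)}} - \frac{328778}{-180864} = \frac{\left(-649\right)^{2}}{668 \cdot \frac{1}{31684}} - \frac{328778}{-180864} = \frac{421201}{668 \cdot \frac{1}{31684}} - - \frac{164389}{90432} = \frac{421201}{\frac{167}{7921}} + \frac{164389}{90432} = 421201 \cdot \frac{7921}{167} + \frac{164389}{90432} = \frac{3336333121}{167} + \frac{164389}{90432} = \frac{301711304251235}{15102144}$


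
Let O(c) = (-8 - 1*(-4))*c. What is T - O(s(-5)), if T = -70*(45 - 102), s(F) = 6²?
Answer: 4134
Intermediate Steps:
s(F) = 36
T = 3990 (T = -70*(-57) = 3990)
O(c) = -4*c (O(c) = (-8 + 4)*c = -4*c)
T - O(s(-5)) = 3990 - (-4)*36 = 3990 - 1*(-144) = 3990 + 144 = 4134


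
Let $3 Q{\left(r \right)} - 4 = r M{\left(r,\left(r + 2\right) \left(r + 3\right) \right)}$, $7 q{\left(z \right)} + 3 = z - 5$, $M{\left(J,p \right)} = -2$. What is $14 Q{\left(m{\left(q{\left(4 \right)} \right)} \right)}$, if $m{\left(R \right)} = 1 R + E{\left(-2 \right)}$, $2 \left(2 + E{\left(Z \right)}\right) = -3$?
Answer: $\frac{170}{3} \approx 56.667$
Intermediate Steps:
$E{\left(Z \right)} = - \frac{7}{2}$ ($E{\left(Z \right)} = -2 + \frac{1}{2} \left(-3\right) = -2 - \frac{3}{2} = - \frac{7}{2}$)
$q{\left(z \right)} = - \frac{8}{7} + \frac{z}{7}$ ($q{\left(z \right)} = - \frac{3}{7} + \frac{z - 5}{7} = - \frac{3}{7} + \frac{-5 + z}{7} = - \frac{3}{7} + \left(- \frac{5}{7} + \frac{z}{7}\right) = - \frac{8}{7} + \frac{z}{7}$)
$m{\left(R \right)} = - \frac{7}{2} + R$ ($m{\left(R \right)} = 1 R - \frac{7}{2} = R - \frac{7}{2} = - \frac{7}{2} + R$)
$Q{\left(r \right)} = \frac{4}{3} - \frac{2 r}{3}$ ($Q{\left(r \right)} = \frac{4}{3} + \frac{r \left(-2\right)}{3} = \frac{4}{3} + \frac{\left(-2\right) r}{3} = \frac{4}{3} - \frac{2 r}{3}$)
$14 Q{\left(m{\left(q{\left(4 \right)} \right)} \right)} = 14 \left(\frac{4}{3} - \frac{2 \left(- \frac{7}{2} + \left(- \frac{8}{7} + \frac{1}{7} \cdot 4\right)\right)}{3}\right) = 14 \left(\frac{4}{3} - \frac{2 \left(- \frac{7}{2} + \left(- \frac{8}{7} + \frac{4}{7}\right)\right)}{3}\right) = 14 \left(\frac{4}{3} - \frac{2 \left(- \frac{7}{2} - \frac{4}{7}\right)}{3}\right) = 14 \left(\frac{4}{3} - - \frac{19}{7}\right) = 14 \left(\frac{4}{3} + \frac{19}{7}\right) = 14 \cdot \frac{85}{21} = \frac{170}{3}$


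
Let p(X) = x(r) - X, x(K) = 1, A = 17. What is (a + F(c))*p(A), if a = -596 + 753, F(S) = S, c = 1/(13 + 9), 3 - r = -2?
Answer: -27640/11 ≈ -2512.7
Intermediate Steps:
r = 5 (r = 3 - 1*(-2) = 3 + 2 = 5)
c = 1/22 ≈ 0.045455
p(X) = 1 - X
a = 157
(a + F(c))*p(A) = (157 + 1/22)*(1 - 1*17) = 3455*(1 - 17)/22 = (3455/22)*(-16) = -27640/11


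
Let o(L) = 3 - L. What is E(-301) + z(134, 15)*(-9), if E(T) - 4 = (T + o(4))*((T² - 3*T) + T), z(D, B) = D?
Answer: -27544508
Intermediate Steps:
E(T) = 4 + (-1 + T)*(T² - 2*T) (E(T) = 4 + (T + (3 - 1*4))*((T² - 3*T) + T) = 4 + (T + (3 - 4))*(T² - 2*T) = 4 + (T - 1)*(T² - 2*T) = 4 + (-1 + T)*(T² - 2*T))
E(-301) + z(134, 15)*(-9) = (4 + (-301)³ - 3*(-301)² + 2*(-301)) + 134*(-9) = (4 - 27270901 - 3*90601 - 602) - 1206 = (4 - 27270901 - 271803 - 602) - 1206 = -27543302 - 1206 = -27544508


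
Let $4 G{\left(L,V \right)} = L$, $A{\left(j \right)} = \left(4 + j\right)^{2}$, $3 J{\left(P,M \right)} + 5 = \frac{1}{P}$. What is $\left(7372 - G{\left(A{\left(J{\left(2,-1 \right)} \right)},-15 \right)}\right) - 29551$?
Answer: $- \frac{354889}{16} \approx -22181.0$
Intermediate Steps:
$J{\left(P,M \right)} = - \frac{5}{3} + \frac{1}{3 P}$
$G{\left(L,V \right)} = \frac{L}{4}$
$\left(7372 - G{\left(A{\left(J{\left(2,-1 \right)} \right)},-15 \right)}\right) - 29551 = \left(7372 - \frac{\left(4 + \frac{1 - 10}{3 \cdot 2}\right)^{2}}{4}\right) - 29551 = \left(7372 - \frac{\left(4 + \frac{1}{3} \cdot \frac{1}{2} \left(1 - 10\right)\right)^{2}}{4}\right) - 29551 = \left(7372 - \frac{\left(4 + \frac{1}{3} \cdot \frac{1}{2} \left(-9\right)\right)^{2}}{4}\right) - 29551 = \left(7372 - \frac{\left(4 - \frac{3}{2}\right)^{2}}{4}\right) - 29551 = \left(7372 - \frac{\left(\frac{5}{2}\right)^{2}}{4}\right) - 29551 = \left(7372 - \frac{1}{4} \cdot \frac{25}{4}\right) - 29551 = \left(7372 - \frac{25}{16}\right) - 29551 = \frac{117927}{16} - 29551 = - \frac{354889}{16}$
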